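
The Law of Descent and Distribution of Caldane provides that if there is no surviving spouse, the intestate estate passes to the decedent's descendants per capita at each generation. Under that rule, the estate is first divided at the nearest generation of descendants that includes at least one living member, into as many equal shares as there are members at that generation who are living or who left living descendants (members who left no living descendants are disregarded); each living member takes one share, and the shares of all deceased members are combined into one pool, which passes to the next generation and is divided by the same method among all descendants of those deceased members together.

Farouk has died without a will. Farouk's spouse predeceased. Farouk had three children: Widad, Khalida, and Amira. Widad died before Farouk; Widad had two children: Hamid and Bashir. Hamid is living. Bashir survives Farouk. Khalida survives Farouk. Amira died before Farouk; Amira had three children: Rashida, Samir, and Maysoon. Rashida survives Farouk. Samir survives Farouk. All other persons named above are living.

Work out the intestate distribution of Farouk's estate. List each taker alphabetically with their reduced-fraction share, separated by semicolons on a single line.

Bashir 2/15; Hamid 2/15; Khalida 1/3; Maysoon 2/15; Rashida 2/15; Samir 2/15

There is no surviving spouse, so the entire estate passes to Farouk's descendants per capita at each generation.
At generation 1 (Widad, Khalida, Amira) there are 3 shares of (1)/3 = 1/3 each.
Living: Khalida — each takes 1/3.
Deceased: Widad and Amira. Their combined 2/3 is pooled and carried to generation 2.
At generation 2 (Hamid, Bashir, Rashida, Samir, Maysoon) there are 5 shares of (2/3)/5 = 2/15 each.
Living: Hamid, Bashir, Rashida, Samir, and Maysoon — each takes 2/15.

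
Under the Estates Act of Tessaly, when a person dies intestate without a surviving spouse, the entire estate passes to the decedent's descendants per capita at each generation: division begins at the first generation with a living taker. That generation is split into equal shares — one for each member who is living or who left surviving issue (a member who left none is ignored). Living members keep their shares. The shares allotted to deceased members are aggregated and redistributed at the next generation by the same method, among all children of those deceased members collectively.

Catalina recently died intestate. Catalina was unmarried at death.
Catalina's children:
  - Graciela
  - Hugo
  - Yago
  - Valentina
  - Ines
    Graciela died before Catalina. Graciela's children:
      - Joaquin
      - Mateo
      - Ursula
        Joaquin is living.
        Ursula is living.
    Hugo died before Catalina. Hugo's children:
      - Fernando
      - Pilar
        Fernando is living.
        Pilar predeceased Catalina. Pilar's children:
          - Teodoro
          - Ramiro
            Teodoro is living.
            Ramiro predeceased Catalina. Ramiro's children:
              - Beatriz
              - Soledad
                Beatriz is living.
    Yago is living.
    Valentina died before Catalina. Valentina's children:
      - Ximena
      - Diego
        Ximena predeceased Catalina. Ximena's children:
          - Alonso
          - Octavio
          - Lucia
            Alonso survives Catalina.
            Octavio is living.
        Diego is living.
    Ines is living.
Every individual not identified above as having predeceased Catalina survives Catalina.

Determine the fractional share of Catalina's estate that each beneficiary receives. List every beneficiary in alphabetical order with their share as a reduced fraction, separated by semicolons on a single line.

Alonso 6/175; Beatriz 3/175; Diego 3/35; Fernando 3/35; Ines 1/5; Joaquin 3/35; Lucia 6/175; Mateo 3/35; Octavio 6/175; Soledad 3/175; Teodoro 6/175; Ursula 3/35; Yago 1/5

There is no surviving spouse, so the entire estate passes to Catalina's descendants per capita at each generation.
At generation 1 (Graciela, Hugo, Yago, Valentina, Ines) there are 5 shares of (1)/5 = 1/5 each.
Living: Yago and Ines — each takes 1/5.
Deceased: Graciela, Hugo, and Valentina. Their combined 3/5 is pooled and carried to generation 2.
At generation 2 (Joaquin, Mateo, Ursula, Fernando, Pilar, Ximena, Diego) there are 7 shares of (3/5)/7 = 3/35 each.
Living: Joaquin, Mateo, Ursula, Fernando, and Diego — each takes 3/35.
Deceased: Pilar and Ximena. Their combined 6/35 is pooled and carried to generation 3.
At generation 3 (Teodoro, Ramiro, Alonso, Octavio, Lucia) there are 5 shares of (6/35)/5 = 6/175 each.
Living: Teodoro, Alonso, Octavio, and Lucia — each takes 6/175.
Deceased: Ramiro. That 6/175 share is carried to generation 4.
At generation 4 (Beatriz, Soledad) there are 2 shares of (6/175)/2 = 3/175 each.
Living: Beatriz and Soledad — each takes 3/175.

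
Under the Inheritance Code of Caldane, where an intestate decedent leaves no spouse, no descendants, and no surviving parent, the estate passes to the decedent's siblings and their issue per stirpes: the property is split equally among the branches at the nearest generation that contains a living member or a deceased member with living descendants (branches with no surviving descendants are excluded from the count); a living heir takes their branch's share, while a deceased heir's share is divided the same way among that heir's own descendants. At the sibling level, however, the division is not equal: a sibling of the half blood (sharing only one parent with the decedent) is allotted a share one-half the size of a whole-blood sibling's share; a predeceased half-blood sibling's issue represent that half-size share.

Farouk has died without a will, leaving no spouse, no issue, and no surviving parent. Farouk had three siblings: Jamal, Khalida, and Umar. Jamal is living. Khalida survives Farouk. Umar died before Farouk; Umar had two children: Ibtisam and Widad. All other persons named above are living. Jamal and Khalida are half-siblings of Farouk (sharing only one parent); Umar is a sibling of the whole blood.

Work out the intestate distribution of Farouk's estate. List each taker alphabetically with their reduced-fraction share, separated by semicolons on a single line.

No spouse, descendants, or parent survives, so the estate passes to Farouk's siblings per stirpes.
Half-blood siblings count for one-half the weight of whole-blood siblings at the initial division.
Dividing 1 in proportion to weights (total weight 2): Jamal (weight 1/2) → 1/4; Khalida (weight 1/2) → 1/4; Umar (weight 1) → 1/2.
Jamal is living and takes 1/4.
Khalida is living and takes 1/4.
Umar predeceased; the 1/2 allotted to Umar's branch passes to Umar's issue by representation.
The 1/2 is divided into 2 equal shares of 1/4 among Ibtisam, Widad.
Ibtisam is living and takes 1/4.
Widad is living and takes 1/4.

Ibtisam 1/4; Jamal 1/4; Khalida 1/4; Widad 1/4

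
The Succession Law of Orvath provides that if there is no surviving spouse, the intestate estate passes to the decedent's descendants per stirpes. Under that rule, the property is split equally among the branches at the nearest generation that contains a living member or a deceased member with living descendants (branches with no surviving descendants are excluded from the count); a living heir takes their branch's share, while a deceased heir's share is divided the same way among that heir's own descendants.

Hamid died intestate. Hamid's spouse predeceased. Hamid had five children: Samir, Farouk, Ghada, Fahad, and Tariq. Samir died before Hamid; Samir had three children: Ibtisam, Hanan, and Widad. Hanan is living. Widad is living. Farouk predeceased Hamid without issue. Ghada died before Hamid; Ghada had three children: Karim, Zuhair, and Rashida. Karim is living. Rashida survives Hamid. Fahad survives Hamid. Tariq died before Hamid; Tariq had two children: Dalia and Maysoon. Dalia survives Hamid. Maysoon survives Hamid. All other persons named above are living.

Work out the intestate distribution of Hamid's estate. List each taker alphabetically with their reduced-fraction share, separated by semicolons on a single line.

There is no surviving spouse, so the entire estate passes to Hamid's descendants per stirpes.
Farouk left no surviving issue, so that branch lapses and is disregarded.
The estate is divided into 4 equal shares of 1/4 among Samir, Ghada, Fahad, Tariq.
Samir predeceased; the 1/4 allotted to Samir's branch passes to Samir's issue by representation.
The 1/4 is divided into 3 equal shares of 1/12 among Ibtisam, Hanan, Widad.
Ibtisam is living and takes 1/12.
Hanan is living and takes 1/12.
Widad is living and takes 1/12.
Ghada predeceased; the 1/4 allotted to Ghada's branch passes to Ghada's issue by representation.
The 1/4 is divided into 3 equal shares of 1/12 among Karim, Zuhair, Rashida.
Karim is living and takes 1/12.
Zuhair is living and takes 1/12.
Rashida is living and takes 1/12.
Fahad is living and takes 1/4.
Tariq predeceased; the 1/4 allotted to Tariq's branch passes to Tariq's issue by representation.
The 1/4 is divided into 2 equal shares of 1/8 among Dalia, Maysoon.
Dalia is living and takes 1/8.
Maysoon is living and takes 1/8.

Dalia 1/8; Fahad 1/4; Hanan 1/12; Ibtisam 1/12; Karim 1/12; Maysoon 1/8; Rashida 1/12; Widad 1/12; Zuhair 1/12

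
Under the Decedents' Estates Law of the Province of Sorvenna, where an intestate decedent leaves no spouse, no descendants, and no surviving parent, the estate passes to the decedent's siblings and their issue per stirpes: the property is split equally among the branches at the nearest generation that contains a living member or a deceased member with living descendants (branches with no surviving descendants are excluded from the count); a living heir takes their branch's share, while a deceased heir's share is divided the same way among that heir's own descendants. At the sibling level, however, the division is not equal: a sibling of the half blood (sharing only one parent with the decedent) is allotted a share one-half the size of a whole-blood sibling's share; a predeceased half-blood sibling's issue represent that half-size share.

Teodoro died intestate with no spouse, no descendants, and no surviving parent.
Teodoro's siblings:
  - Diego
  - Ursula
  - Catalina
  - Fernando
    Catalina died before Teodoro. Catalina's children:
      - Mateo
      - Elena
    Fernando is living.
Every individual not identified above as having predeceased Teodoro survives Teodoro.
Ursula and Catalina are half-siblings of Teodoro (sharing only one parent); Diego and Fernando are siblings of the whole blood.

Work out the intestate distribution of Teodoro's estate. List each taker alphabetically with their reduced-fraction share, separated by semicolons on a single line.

No spouse, descendants, or parent survives, so the estate passes to Teodoro's siblings per stirpes.
Half-blood siblings count for one-half the weight of whole-blood siblings at the initial division.
Dividing 1 in proportion to weights (total weight 3): Diego (weight 1) → 1/3; Ursula (weight 1/2) → 1/6; Catalina (weight 1/2) → 1/6; Fernando (weight 1) → 1/3.
Diego is living and takes 1/3.
Ursula is living and takes 1/6.
Catalina predeceased; the 1/6 allotted to Catalina's branch passes to Catalina's issue by representation.
The 1/6 is divided into 2 equal shares of 1/12 among Mateo, Elena.
Mateo is living and takes 1/12.
Elena is living and takes 1/12.
Fernando is living and takes 1/3.

Diego 1/3; Elena 1/12; Fernando 1/3; Mateo 1/12; Ursula 1/6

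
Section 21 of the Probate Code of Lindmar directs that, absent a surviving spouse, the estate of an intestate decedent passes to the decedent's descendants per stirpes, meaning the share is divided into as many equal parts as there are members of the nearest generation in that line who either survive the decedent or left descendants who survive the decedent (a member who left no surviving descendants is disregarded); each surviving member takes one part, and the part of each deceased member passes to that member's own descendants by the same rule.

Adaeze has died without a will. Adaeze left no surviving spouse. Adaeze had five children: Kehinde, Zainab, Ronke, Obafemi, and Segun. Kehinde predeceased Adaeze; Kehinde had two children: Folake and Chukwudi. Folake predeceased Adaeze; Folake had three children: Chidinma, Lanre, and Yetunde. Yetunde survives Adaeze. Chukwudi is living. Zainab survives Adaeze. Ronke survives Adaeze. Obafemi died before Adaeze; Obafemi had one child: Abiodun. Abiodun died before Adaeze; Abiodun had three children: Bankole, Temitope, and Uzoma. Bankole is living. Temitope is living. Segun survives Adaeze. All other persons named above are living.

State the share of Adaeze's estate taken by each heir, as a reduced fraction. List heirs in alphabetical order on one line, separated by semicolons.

Bankole 1/15; Chidinma 1/30; Chukwudi 1/10; Lanre 1/30; Ronke 1/5; Segun 1/5; Temitope 1/15; Uzoma 1/15; Yetunde 1/30; Zainab 1/5

There is no surviving spouse, so the entire estate passes to Adaeze's descendants per stirpes.
The estate is divided into 5 equal shares of 1/5 among Kehinde, Zainab, Ronke, Obafemi, Segun.
Kehinde predeceased; the 1/5 allotted to Kehinde's branch passes to Kehinde's issue by representation.
The 1/5 is divided into 2 equal shares of 1/10 among Folake, Chukwudi.
Folake predeceased; the 1/10 allotted to Folake's branch passes to Folake's issue by representation.
The 1/10 is divided into 3 equal shares of 1/30 among Chidinma, Lanre, Yetunde.
Chidinma is living and takes 1/30.
Lanre is living and takes 1/30.
Yetunde is living and takes 1/30.
Chukwudi is living and takes 1/10.
Zainab is living and takes 1/5.
Ronke is living and takes 1/5.
Obafemi predeceased; the 1/5 allotted to Obafemi's branch passes to Obafemi's issue by representation.
Abiodun's line is the sole branch at this level, so the full 1/5 passes to Abiodun's issue by representation.
The 1/5 is divided into 3 equal shares of 1/15 among Bankole, Temitope, Uzoma.
Bankole is living and takes 1/15.
Temitope is living and takes 1/15.
Uzoma is living and takes 1/15.
Segun is living and takes 1/5.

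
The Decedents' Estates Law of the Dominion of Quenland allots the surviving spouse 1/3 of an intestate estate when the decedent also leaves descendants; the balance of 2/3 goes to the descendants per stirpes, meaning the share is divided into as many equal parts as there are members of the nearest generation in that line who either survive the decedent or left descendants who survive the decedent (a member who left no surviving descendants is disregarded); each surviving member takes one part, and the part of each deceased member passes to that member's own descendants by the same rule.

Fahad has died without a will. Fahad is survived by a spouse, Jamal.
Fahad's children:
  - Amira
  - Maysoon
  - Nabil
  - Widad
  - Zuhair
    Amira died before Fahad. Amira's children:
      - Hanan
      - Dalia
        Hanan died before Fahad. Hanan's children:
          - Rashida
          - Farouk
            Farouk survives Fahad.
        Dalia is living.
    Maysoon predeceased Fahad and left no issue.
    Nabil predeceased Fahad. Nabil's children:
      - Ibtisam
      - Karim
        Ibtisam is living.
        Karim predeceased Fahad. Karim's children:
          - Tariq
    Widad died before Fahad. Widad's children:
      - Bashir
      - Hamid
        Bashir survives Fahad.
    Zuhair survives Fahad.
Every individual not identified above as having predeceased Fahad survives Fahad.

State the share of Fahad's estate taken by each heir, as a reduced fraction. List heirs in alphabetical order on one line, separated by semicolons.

Jamal, as surviving spouse, takes 1/3.
The remaining 2/3 passes to Fahad's descendants per stirpes.
Maysoon left no surviving issue, so that branch lapses and is disregarded.
The 2/3 is divided into 4 equal shares of 1/6 among Amira, Nabil, Widad, Zuhair.
Amira predeceased; the 1/6 allotted to Amira's branch passes to Amira's issue by representation.
The 1/6 is divided into 2 equal shares of 1/12 among Hanan, Dalia.
Hanan predeceased; the 1/12 allotted to Hanan's branch passes to Hanan's issue by representation.
The 1/12 is divided into 2 equal shares of 1/24 among Rashida, Farouk.
Rashida is living and takes 1/24.
Farouk is living and takes 1/24.
Dalia is living and takes 1/12.
Nabil predeceased; the 1/6 allotted to Nabil's branch passes to Nabil's issue by representation.
The 1/6 is divided into 2 equal shares of 1/12 among Ibtisam, Karim.
Ibtisam is living and takes 1/12.
Karim predeceased; the 1/12 allotted to Karim's branch passes to Karim's issue by representation.
Tariq is the sole taker at this level and receives the full 1/12.
Widad predeceased; the 1/6 allotted to Widad's branch passes to Widad's issue by representation.
The 1/6 is divided into 2 equal shares of 1/12 among Bashir, Hamid.
Bashir is living and takes 1/12.
Hamid is living and takes 1/12.
Zuhair is living and takes 1/6.

Bashir 1/12; Dalia 1/12; Farouk 1/24; Hamid 1/12; Ibtisam 1/12; Jamal 1/3; Rashida 1/24; Tariq 1/12; Zuhair 1/6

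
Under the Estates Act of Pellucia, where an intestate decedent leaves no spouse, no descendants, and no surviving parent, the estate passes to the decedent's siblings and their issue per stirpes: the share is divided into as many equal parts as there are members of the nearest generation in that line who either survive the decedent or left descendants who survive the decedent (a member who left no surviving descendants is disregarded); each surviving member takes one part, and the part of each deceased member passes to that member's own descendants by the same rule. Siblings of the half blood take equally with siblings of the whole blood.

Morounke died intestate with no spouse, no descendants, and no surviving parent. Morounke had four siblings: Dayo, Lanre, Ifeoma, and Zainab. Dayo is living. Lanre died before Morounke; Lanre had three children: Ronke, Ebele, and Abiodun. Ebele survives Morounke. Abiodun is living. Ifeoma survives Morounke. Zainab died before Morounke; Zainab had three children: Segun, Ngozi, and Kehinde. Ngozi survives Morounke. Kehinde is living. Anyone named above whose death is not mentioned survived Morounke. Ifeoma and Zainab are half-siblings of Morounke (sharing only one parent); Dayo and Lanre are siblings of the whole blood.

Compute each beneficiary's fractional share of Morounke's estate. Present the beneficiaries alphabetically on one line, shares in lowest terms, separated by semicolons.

No spouse, descendants, or parent survives, so the estate passes to Morounke's siblings per stirpes.
Half-blood and whole-blood siblings take equally under the stated rule.
The estate is divided into 4 equal shares of 1/4 among Dayo, Lanre, Ifeoma, Zainab.
Dayo is living and takes 1/4.
Lanre predeceased; the 1/4 allotted to Lanre's branch passes to Lanre's issue by representation.
The 1/4 is divided into 3 equal shares of 1/12 among Ronke, Ebele, Abiodun.
Ronke is living and takes 1/12.
Ebele is living and takes 1/12.
Abiodun is living and takes 1/12.
Ifeoma is living and takes 1/4.
Zainab predeceased; the 1/4 allotted to Zainab's branch passes to Zainab's issue by representation.
The 1/4 is divided into 3 equal shares of 1/12 among Segun, Ngozi, Kehinde.
Segun is living and takes 1/12.
Ngozi is living and takes 1/12.
Kehinde is living and takes 1/12.

Abiodun 1/12; Dayo 1/4; Ebele 1/12; Ifeoma 1/4; Kehinde 1/12; Ngozi 1/12; Ronke 1/12; Segun 1/12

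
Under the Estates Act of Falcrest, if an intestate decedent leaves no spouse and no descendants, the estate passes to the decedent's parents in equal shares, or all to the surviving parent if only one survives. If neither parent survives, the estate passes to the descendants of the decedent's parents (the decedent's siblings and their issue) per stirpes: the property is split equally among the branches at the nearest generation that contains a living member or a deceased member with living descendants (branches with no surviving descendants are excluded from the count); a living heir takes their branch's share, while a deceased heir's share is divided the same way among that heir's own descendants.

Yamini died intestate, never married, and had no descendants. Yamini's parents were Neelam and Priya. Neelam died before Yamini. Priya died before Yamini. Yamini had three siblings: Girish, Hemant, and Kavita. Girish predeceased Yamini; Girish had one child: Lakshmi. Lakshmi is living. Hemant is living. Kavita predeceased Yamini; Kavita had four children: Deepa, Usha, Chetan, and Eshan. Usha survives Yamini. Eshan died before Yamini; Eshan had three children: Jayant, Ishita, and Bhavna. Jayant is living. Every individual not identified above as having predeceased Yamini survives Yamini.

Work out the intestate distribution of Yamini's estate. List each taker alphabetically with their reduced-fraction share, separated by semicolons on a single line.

Bhavna 1/36; Chetan 1/12; Deepa 1/12; Hemant 1/3; Ishita 1/36; Jayant 1/36; Lakshmi 1/3; Usha 1/12

Neither parent survives and there are no descendants, so the estate passes to Yamini's siblings and their issue per stirpes.
The estate is divided into 3 equal shares of 1/3 among Girish, Hemant, Kavita.
Girish predeceased; the 1/3 allotted to Girish's branch passes to Girish's issue by representation.
Lakshmi is the sole taker at this level and receives the full 1/3.
Hemant is living and takes 1/3.
Kavita predeceased; the 1/3 allotted to Kavita's branch passes to Kavita's issue by representation.
The 1/3 is divided into 4 equal shares of 1/12 among Deepa, Usha, Chetan, Eshan.
Deepa is living and takes 1/12.
Usha is living and takes 1/12.
Chetan is living and takes 1/12.
Eshan predeceased; the 1/12 allotted to Eshan's branch passes to Eshan's issue by representation.
The 1/12 is divided into 3 equal shares of 1/36 among Jayant, Ishita, Bhavna.
Jayant is living and takes 1/36.
Ishita is living and takes 1/36.
Bhavna is living and takes 1/36.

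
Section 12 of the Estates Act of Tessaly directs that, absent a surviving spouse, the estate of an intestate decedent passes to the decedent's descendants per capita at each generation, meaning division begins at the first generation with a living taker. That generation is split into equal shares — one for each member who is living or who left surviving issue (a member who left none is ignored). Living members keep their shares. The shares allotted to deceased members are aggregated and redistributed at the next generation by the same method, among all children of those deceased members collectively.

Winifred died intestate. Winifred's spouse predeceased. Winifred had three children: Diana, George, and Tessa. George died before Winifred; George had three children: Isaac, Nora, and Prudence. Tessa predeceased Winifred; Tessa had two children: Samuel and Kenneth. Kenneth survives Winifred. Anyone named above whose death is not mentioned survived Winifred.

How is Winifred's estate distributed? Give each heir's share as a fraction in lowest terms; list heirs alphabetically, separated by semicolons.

Diana 1/3; Isaac 2/15; Kenneth 2/15; Nora 2/15; Prudence 2/15; Samuel 2/15

There is no surviving spouse, so the entire estate passes to Winifred's descendants per capita at each generation.
At generation 1 (Diana, George, Tessa) there are 3 shares of (1)/3 = 1/3 each.
Living: Diana — each takes 1/3.
Deceased: George and Tessa. Their combined 2/3 is pooled and carried to generation 2.
At generation 2 (Isaac, Nora, Prudence, Samuel, Kenneth) there are 5 shares of (2/3)/5 = 2/15 each.
Living: Isaac, Nora, Prudence, Samuel, and Kenneth — each takes 2/15.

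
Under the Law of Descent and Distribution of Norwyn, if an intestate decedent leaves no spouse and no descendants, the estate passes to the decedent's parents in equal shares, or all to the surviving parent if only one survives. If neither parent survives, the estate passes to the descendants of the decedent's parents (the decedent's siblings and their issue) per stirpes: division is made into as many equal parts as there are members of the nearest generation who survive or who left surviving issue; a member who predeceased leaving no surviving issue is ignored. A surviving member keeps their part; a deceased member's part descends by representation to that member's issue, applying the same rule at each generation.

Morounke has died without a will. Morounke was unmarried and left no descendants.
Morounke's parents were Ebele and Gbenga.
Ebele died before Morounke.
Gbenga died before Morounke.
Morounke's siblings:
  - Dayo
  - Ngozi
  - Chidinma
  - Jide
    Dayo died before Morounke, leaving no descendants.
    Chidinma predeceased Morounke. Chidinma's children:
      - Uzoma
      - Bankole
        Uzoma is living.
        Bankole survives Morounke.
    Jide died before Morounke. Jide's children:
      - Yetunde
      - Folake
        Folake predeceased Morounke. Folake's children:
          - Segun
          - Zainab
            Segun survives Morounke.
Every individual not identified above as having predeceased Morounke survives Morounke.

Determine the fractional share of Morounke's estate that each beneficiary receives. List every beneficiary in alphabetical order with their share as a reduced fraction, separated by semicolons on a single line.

Neither parent survives and there are no descendants, so the estate passes to Morounke's siblings and their issue per stirpes.
Dayo left no surviving issue, so that branch lapses and is disregarded.
The estate is divided into 3 equal shares of 1/3 among Ngozi, Chidinma, Jide.
Ngozi is living and takes 1/3.
Chidinma predeceased; the 1/3 allotted to Chidinma's branch passes to Chidinma's issue by representation.
The 1/3 is divided into 2 equal shares of 1/6 among Uzoma, Bankole.
Uzoma is living and takes 1/6.
Bankole is living and takes 1/6.
Jide predeceased; the 1/3 allotted to Jide's branch passes to Jide's issue by representation.
The 1/3 is divided into 2 equal shares of 1/6 among Yetunde, Folake.
Yetunde is living and takes 1/6.
Folake predeceased; the 1/6 allotted to Folake's branch passes to Folake's issue by representation.
The 1/6 is divided into 2 equal shares of 1/12 among Segun, Zainab.
Segun is living and takes 1/12.
Zainab is living and takes 1/12.

Bankole 1/6; Ngozi 1/3; Segun 1/12; Uzoma 1/6; Yetunde 1/6; Zainab 1/12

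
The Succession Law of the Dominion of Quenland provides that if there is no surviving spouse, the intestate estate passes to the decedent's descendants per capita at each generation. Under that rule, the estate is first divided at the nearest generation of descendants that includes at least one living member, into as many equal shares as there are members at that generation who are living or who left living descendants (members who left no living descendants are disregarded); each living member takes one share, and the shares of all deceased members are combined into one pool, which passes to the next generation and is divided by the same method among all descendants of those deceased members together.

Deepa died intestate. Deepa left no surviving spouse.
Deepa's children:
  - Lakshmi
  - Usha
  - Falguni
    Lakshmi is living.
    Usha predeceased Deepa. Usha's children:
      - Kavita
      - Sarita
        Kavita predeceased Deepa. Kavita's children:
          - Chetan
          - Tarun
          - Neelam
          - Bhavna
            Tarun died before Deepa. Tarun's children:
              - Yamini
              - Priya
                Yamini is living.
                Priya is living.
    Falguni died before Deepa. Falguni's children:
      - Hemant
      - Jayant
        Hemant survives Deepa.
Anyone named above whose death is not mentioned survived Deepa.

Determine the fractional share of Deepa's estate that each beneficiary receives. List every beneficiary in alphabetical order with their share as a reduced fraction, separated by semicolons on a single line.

There is no surviving spouse, so the entire estate passes to Deepa's descendants per capita at each generation.
At generation 1 (Lakshmi, Usha, Falguni) there are 3 shares of (1)/3 = 1/3 each.
Living: Lakshmi — each takes 1/3.
Deceased: Usha and Falguni. Their combined 2/3 is pooled and carried to generation 2.
At generation 2 (Kavita, Sarita, Hemant, Jayant) there are 4 shares of (2/3)/4 = 1/6 each.
Living: Sarita, Hemant, and Jayant — each takes 1/6.
Deceased: Kavita. That 1/6 share is carried to generation 3.
At generation 3 (Chetan, Tarun, Neelam, Bhavna) there are 4 shares of (1/6)/4 = 1/24 each.
Living: Chetan, Neelam, and Bhavna — each takes 1/24.
Deceased: Tarun. That 1/24 share is carried to generation 4.
At generation 4 (Yamini, Priya) there are 2 shares of (1/24)/2 = 1/48 each.
Living: Yamini and Priya — each takes 1/48.

Bhavna 1/24; Chetan 1/24; Hemant 1/6; Jayant 1/6; Lakshmi 1/3; Neelam 1/24; Priya 1/48; Sarita 1/6; Yamini 1/48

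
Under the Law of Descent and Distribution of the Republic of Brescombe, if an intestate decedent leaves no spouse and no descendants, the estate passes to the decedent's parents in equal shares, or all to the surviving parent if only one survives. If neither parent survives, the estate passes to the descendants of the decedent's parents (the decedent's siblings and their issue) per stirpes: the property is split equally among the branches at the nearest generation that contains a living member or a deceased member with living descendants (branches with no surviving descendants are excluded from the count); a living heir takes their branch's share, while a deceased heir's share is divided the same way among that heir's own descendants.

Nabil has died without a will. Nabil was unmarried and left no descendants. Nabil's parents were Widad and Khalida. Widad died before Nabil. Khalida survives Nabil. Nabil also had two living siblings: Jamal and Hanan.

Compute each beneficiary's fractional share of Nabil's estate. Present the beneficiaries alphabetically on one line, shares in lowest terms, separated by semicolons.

Only one parent, Khalida, survives, so Khalida takes the entire estate. The siblings take nothing because a surviving parent has priority.

Khalida 1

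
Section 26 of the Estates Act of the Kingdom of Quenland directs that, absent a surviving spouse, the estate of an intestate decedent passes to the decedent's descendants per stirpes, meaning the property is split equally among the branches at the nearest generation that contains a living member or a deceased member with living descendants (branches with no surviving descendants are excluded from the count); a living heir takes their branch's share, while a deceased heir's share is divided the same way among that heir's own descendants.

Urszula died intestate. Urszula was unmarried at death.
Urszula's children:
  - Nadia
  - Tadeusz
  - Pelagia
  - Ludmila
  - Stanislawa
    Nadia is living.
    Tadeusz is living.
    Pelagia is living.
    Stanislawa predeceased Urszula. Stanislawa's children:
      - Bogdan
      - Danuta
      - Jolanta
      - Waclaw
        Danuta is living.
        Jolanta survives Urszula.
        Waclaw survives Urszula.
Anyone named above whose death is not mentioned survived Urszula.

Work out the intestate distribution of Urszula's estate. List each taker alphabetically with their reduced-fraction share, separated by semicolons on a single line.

Bogdan 1/20; Danuta 1/20; Jolanta 1/20; Ludmila 1/5; Nadia 1/5; Pelagia 1/5; Tadeusz 1/5; Waclaw 1/20

There is no surviving spouse, so the entire estate passes to Urszula's descendants per stirpes.
The estate is divided into 5 equal shares of 1/5 among Nadia, Tadeusz, Pelagia, Ludmila, Stanislawa.
Nadia is living and takes 1/5.
Tadeusz is living and takes 1/5.
Pelagia is living and takes 1/5.
Ludmila is living and takes 1/5.
Stanislawa predeceased; the 1/5 allotted to Stanislawa's branch passes to Stanislawa's issue by representation.
The 1/5 is divided into 4 equal shares of 1/20 among Bogdan, Danuta, Jolanta, Waclaw.
Bogdan is living and takes 1/20.
Danuta is living and takes 1/20.
Jolanta is living and takes 1/20.
Waclaw is living and takes 1/20.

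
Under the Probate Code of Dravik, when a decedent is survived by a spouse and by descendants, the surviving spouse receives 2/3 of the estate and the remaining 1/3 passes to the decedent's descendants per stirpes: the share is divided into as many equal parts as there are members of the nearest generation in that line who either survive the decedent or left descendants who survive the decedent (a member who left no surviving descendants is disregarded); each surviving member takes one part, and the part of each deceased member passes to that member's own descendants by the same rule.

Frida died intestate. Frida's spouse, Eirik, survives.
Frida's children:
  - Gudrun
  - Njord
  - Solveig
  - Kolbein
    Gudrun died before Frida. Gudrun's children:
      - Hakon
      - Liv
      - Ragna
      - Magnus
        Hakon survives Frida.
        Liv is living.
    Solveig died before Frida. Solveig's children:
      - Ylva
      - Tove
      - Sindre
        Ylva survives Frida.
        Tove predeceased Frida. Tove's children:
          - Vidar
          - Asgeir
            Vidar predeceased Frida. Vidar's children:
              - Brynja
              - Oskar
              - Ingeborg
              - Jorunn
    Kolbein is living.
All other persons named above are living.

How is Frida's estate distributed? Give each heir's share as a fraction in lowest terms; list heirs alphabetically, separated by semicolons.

Eirik, as surviving spouse, takes 2/3.
The remaining 1/3 passes to Frida's descendants per stirpes.
The 1/3 is divided into 4 equal shares of 1/12 among Gudrun, Njord, Solveig, Kolbein.
Gudrun predeceased; the 1/12 allotted to Gudrun's branch passes to Gudrun's issue by representation.
The 1/12 is divided into 4 equal shares of 1/48 among Hakon, Liv, Ragna, Magnus.
Hakon is living and takes 1/48.
Liv is living and takes 1/48.
Ragna is living and takes 1/48.
Magnus is living and takes 1/48.
Njord is living and takes 1/12.
Solveig predeceased; the 1/12 allotted to Solveig's branch passes to Solveig's issue by representation.
The 1/12 is divided into 3 equal shares of 1/36 among Ylva, Tove, Sindre.
Ylva is living and takes 1/36.
Tove predeceased; the 1/36 allotted to Tove's branch passes to Tove's issue by representation.
The 1/36 is divided into 2 equal shares of 1/72 among Vidar, Asgeir.
Vidar predeceased; the 1/72 allotted to Vidar's branch passes to Vidar's issue by representation.
The 1/72 is divided into 4 equal shares of 1/288 among Brynja, Oskar, Ingeborg, Jorunn.
Brynja is living and takes 1/288.
Oskar is living and takes 1/288.
Ingeborg is living and takes 1/288.
Jorunn is living and takes 1/288.
Asgeir is living and takes 1/72.
Sindre is living and takes 1/36.
Kolbein is living and takes 1/12.

Asgeir 1/72; Brynja 1/288; Eirik 2/3; Hakon 1/48; Ingeborg 1/288; Jorunn 1/288; Kolbein 1/12; Liv 1/48; Magnus 1/48; Njord 1/12; Oskar 1/288; Ragna 1/48; Sindre 1/36; Ylva 1/36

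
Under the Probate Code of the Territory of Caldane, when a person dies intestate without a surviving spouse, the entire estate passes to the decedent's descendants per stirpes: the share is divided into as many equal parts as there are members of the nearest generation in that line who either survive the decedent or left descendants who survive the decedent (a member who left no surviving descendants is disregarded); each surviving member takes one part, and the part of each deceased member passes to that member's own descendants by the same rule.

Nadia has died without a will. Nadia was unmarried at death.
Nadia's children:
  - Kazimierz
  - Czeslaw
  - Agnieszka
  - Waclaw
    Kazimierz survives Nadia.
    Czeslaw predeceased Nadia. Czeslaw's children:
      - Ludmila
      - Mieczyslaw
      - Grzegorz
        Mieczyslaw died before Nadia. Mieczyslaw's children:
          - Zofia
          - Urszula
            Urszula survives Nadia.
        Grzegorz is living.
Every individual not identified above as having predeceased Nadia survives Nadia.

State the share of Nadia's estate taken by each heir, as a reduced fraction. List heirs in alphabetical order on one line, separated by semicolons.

There is no surviving spouse, so the entire estate passes to Nadia's descendants per stirpes.
The estate is divided into 4 equal shares of 1/4 among Kazimierz, Czeslaw, Agnieszka, Waclaw.
Kazimierz is living and takes 1/4.
Czeslaw predeceased; the 1/4 allotted to Czeslaw's branch passes to Czeslaw's issue by representation.
The 1/4 is divided into 3 equal shares of 1/12 among Ludmila, Mieczyslaw, Grzegorz.
Ludmila is living and takes 1/12.
Mieczyslaw predeceased; the 1/12 allotted to Mieczyslaw's branch passes to Mieczyslaw's issue by representation.
The 1/12 is divided into 2 equal shares of 1/24 among Zofia, Urszula.
Zofia is living and takes 1/24.
Urszula is living and takes 1/24.
Grzegorz is living and takes 1/12.
Agnieszka is living and takes 1/4.
Waclaw is living and takes 1/4.

Agnieszka 1/4; Grzegorz 1/12; Kazimierz 1/4; Ludmila 1/12; Urszula 1/24; Waclaw 1/4; Zofia 1/24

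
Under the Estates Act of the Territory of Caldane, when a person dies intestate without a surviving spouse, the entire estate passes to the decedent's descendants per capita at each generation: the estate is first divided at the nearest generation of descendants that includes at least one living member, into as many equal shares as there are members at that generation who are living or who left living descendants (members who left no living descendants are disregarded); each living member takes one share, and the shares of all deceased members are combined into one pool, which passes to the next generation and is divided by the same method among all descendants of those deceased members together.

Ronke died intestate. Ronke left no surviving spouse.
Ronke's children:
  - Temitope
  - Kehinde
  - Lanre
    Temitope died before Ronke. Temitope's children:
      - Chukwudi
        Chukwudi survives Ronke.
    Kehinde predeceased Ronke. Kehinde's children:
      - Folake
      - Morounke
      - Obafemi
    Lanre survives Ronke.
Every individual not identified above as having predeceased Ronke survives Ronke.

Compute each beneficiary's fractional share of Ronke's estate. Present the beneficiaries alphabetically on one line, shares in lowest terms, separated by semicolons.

Chukwudi 1/6; Folake 1/6; Lanre 1/3; Morounke 1/6; Obafemi 1/6

There is no surviving spouse, so the entire estate passes to Ronke's descendants per capita at each generation.
At generation 1 (Temitope, Kehinde, Lanre) there are 3 shares of (1)/3 = 1/3 each.
Living: Lanre — each takes 1/3.
Deceased: Temitope and Kehinde. Their combined 2/3 is pooled and carried to generation 2.
At generation 2 (Chukwudi, Folake, Morounke, Obafemi) there are 4 shares of (2/3)/4 = 1/6 each.
Living: Chukwudi, Folake, Morounke, and Obafemi — each takes 1/6.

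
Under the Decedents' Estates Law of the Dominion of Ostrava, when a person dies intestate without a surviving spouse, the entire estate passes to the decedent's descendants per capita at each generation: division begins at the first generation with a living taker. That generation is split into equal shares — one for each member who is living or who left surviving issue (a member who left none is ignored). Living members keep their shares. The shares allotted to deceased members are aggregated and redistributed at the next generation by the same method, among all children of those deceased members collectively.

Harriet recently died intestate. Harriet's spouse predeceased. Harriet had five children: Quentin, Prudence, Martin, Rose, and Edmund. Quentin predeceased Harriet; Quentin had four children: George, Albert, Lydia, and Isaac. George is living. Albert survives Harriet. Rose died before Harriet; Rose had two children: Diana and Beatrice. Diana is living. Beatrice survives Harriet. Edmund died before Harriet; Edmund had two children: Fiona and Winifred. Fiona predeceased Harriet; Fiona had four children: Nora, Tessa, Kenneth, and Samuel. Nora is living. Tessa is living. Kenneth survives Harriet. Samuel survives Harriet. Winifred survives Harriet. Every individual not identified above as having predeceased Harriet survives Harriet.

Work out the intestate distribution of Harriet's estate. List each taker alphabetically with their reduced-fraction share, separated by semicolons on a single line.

There is no surviving spouse, so the entire estate passes to Harriet's descendants per capita at each generation.
At generation 1 (Quentin, Prudence, Martin, Rose, Edmund) there are 5 shares of (1)/5 = 1/5 each.
Living: Prudence and Martin — each takes 1/5.
Deceased: Quentin, Rose, and Edmund. Their combined 3/5 is pooled and carried to generation 2.
At generation 2 (George, Albert, Lydia, Isaac, Diana, Beatrice, Fiona, Winifred) there are 8 shares of (3/5)/8 = 3/40 each.
Living: George, Albert, Lydia, Isaac, Diana, Beatrice, and Winifred — each takes 3/40.
Deceased: Fiona. That 3/40 share is carried to generation 3.
At generation 3 (Nora, Tessa, Kenneth, Samuel) there are 4 shares of (3/40)/4 = 3/160 each.
Living: Nora, Tessa, Kenneth, and Samuel — each takes 3/160.

Albert 3/40; Beatrice 3/40; Diana 3/40; George 3/40; Isaac 3/40; Kenneth 3/160; Lydia 3/40; Martin 1/5; Nora 3/160; Prudence 1/5; Samuel 3/160; Tessa 3/160; Winifred 3/40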